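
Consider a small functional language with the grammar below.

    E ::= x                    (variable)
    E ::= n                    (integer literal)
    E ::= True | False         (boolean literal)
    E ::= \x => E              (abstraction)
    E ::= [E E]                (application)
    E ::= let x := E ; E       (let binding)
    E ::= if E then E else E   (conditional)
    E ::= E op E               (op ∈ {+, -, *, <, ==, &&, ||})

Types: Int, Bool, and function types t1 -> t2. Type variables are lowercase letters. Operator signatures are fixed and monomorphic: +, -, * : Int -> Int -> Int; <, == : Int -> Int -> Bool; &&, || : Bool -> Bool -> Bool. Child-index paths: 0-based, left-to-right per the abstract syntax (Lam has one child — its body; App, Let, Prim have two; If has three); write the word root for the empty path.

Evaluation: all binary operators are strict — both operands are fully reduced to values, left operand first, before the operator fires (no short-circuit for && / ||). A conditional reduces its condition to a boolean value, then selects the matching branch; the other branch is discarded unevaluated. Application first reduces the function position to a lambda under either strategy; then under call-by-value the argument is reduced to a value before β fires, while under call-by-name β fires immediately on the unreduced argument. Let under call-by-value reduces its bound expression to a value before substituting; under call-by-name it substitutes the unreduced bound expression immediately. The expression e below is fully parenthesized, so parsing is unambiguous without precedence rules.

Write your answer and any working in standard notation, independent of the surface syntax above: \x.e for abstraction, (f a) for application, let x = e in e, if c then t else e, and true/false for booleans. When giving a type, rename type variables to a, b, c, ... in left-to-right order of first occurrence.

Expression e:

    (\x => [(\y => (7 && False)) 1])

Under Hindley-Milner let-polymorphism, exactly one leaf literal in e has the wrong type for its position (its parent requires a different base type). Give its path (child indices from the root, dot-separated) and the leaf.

Derivation:
  unify Int ~ Bool
  FAIL: mismatch Int ~ Bool

Answer: 0.0.0.0 : 7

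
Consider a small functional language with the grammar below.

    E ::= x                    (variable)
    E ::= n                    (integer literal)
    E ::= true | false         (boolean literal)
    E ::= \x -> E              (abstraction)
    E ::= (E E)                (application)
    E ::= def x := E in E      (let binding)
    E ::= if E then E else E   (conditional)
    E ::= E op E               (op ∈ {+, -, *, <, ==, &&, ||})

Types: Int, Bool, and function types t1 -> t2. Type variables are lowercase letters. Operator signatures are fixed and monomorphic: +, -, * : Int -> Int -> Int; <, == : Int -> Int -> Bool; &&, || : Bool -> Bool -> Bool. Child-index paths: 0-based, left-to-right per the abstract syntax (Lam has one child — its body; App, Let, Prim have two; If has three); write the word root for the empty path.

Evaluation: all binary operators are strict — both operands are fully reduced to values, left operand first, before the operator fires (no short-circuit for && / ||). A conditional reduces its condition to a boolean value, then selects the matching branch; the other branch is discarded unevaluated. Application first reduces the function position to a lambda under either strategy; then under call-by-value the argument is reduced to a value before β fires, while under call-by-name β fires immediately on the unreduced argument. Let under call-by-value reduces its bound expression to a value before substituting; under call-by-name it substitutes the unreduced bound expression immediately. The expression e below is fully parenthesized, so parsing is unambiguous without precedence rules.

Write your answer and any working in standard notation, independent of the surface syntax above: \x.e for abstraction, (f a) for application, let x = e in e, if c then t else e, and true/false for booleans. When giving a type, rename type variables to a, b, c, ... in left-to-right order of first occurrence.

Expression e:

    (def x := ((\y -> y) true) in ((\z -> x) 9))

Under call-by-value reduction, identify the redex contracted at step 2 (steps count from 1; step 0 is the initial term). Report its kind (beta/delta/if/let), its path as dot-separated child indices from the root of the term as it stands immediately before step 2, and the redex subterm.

Answer: let at root : (let x = true in ((\z.x) 9))

Working:
step 0: (let x = ((\y.y) true) in ((\z.x) 9))
step 1: [beta@0] (let x = true in ((\z.x) 9))
step 2: [let@root] ((\z.true) 9)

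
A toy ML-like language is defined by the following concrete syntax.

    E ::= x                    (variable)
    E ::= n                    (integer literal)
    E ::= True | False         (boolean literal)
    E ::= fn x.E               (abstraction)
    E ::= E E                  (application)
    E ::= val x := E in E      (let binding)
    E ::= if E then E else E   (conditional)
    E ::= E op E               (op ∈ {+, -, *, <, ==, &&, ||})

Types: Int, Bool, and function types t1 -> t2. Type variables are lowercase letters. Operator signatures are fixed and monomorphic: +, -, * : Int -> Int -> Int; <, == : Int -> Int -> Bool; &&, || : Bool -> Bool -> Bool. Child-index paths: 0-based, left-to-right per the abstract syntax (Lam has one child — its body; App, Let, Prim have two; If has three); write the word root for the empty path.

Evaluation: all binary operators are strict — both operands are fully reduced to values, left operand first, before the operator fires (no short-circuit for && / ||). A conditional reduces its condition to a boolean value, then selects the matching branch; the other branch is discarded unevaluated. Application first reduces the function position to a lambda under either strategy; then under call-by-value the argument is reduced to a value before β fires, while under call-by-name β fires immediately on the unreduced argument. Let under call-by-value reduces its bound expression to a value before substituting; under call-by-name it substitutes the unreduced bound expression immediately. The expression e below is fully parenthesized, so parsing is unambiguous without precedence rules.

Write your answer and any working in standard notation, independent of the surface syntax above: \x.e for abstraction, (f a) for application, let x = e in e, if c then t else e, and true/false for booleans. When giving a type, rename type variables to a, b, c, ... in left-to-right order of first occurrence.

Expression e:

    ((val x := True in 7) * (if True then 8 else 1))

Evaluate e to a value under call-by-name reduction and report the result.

Answer: 56

Working:
step 0: ((let x = true in 7) * (if true then 8 else 1))
step 1: [let@0] (7 * (if true then 8 else 1))
step 2: [if@1] (7 * 8)
step 3: [delta@root] 56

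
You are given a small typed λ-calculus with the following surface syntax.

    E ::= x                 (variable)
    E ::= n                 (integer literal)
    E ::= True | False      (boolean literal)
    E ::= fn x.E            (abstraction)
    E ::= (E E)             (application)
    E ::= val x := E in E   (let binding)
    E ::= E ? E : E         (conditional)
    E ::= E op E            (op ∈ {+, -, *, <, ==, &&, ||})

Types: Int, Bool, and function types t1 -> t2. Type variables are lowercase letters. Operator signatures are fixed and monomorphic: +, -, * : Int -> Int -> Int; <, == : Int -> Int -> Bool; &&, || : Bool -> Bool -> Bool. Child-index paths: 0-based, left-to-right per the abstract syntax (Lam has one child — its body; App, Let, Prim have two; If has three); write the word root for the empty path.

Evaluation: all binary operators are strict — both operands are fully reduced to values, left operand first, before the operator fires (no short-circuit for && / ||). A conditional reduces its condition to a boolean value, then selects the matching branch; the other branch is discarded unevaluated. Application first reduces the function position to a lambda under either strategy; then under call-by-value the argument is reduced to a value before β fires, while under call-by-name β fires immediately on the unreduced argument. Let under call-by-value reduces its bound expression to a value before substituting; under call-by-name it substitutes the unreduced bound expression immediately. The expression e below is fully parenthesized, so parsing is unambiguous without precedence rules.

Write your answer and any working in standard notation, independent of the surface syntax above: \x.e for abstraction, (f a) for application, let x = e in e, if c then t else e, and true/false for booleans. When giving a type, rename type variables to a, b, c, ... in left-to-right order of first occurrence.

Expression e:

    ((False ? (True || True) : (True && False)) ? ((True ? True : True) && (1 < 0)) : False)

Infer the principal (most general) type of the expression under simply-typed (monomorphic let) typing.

Answer: Bool

Trace:
  unify Bool ~ Bool
  unify Bool ~ Bool
  unify Bool ~ Bool
  unify Bool ~ Bool
  unify Bool ~ Bool
  unify Bool ~ Bool
  unify Bool ~ Bool
  unify Bool ~ Bool
  unify Bool ~ Bool
  unify Bool ~ Bool
  unify Int ~ Int
  unify Int ~ Int
  unify Bool ~ Bool
  unify Bool ~ Bool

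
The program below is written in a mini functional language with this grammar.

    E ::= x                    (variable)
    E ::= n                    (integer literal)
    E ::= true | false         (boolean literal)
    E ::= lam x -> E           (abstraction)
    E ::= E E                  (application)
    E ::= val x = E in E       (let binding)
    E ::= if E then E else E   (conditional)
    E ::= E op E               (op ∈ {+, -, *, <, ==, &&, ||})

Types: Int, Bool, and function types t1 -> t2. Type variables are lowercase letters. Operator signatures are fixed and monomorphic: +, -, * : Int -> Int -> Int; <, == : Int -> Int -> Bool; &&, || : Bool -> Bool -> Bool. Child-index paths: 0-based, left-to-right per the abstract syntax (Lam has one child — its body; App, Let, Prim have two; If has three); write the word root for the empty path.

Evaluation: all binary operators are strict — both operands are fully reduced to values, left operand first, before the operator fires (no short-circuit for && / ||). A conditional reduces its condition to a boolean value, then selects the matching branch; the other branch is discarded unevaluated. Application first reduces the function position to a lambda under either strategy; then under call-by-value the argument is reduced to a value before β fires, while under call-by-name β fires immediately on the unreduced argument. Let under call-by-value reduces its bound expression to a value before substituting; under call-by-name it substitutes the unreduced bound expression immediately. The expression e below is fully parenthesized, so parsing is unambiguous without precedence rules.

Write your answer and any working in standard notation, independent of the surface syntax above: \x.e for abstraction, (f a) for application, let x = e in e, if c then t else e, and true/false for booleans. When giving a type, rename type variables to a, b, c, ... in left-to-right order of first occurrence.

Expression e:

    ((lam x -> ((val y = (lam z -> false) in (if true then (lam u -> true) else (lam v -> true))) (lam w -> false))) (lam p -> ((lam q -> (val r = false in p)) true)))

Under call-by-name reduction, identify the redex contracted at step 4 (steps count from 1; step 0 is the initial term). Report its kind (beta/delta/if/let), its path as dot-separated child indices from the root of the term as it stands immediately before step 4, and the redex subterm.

Working:
step 0: ((\x.((let y = (\z.false) in (if true then (\u.true) else (\v.true))) (\w.false))) (\p.((\q.(let r = false in p)) true)))
step 1: [beta@root] ((let y = (\z.false) in (if true then (\u.true) else (\v.true))) (\w.false))
step 2: [let@0] ((if true then (\u.true) else (\v.true)) (\w.false))
step 3: [if@0] ((\u.true) (\w.false))
step 4: [beta@root] true

Answer: beta at root : ((\u.true) (\w.false))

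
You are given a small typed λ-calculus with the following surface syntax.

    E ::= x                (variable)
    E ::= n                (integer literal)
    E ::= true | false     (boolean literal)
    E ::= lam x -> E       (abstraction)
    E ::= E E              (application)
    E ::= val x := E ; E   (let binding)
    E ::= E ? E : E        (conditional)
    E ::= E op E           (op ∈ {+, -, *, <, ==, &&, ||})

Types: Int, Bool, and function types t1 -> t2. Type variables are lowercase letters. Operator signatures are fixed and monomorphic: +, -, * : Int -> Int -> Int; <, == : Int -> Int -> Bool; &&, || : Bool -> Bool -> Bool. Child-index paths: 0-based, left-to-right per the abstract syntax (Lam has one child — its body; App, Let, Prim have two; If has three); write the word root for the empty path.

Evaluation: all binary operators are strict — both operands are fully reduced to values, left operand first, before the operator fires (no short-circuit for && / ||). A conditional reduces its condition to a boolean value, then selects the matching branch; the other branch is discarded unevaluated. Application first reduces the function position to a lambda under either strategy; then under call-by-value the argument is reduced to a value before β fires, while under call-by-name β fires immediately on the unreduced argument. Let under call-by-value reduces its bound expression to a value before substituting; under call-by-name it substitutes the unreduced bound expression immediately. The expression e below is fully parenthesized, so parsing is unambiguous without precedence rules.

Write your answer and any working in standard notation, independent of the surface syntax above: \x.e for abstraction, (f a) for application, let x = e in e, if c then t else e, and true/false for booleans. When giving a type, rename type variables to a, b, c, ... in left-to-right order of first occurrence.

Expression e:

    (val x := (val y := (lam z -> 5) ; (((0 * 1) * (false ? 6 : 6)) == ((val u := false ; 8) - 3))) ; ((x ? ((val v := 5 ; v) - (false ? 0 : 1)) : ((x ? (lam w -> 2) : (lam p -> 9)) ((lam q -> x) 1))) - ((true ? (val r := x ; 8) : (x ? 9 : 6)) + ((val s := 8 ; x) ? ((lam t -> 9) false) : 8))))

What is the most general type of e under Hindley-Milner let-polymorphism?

Working:
\z._ : a -> Int
let y : forall. a -> Int
  unify Int ~ Int
  unify Int ~ Int
  unify Int ~ Int
  unify Bool ~ Bool
  unify Int ~ Int
  unify Int ~ Int
  unify Int ~ Int
let u : Bool
  unify Int ~ Int
  unify Int ~ Int
  unify Int ~ Int
let x : Bool
x : Bool
  unify Bool ~ Bool
let v : Int
v : Int
  unify Int ~ Int
  unify Bool ~ Bool
  unify Int ~ Int
  unify Int ~ Int
x : Bool
  unify Bool ~ Bool
\w._ : b -> Int
\p._ : c -> Int
  unify b -> Int ~ c -> Int
  unify b ~ c
  unify Int ~ Int
x : Bool
\q._ : d -> Bool
  unify d -> Bool ~ Int -> e
  unify d ~ Int
  unify Bool ~ e
_ _ : Bool
  unify c -> Int ~ Bool -> f
  unify c ~ Bool
  unify Int ~ f
_ _ : Int
  unify Int ~ Int
  unify Int ~ Int
  unify Bool ~ Bool
x : Bool
let r : Bool
x : Bool
  unify Bool ~ Bool
  unify Int ~ Int
  unify Int ~ Int
  unify Int ~ Int
let s : Int
x : Bool
  unify Bool ~ Bool
\t._ : g -> Int
  unify g -> Int ~ Bool -> h
  unify g ~ Bool
  unify Int ~ h
_ _ : Int
  unify Int ~ Int
  unify Int ~ Int
  unify Int ~ Int

Answer: Int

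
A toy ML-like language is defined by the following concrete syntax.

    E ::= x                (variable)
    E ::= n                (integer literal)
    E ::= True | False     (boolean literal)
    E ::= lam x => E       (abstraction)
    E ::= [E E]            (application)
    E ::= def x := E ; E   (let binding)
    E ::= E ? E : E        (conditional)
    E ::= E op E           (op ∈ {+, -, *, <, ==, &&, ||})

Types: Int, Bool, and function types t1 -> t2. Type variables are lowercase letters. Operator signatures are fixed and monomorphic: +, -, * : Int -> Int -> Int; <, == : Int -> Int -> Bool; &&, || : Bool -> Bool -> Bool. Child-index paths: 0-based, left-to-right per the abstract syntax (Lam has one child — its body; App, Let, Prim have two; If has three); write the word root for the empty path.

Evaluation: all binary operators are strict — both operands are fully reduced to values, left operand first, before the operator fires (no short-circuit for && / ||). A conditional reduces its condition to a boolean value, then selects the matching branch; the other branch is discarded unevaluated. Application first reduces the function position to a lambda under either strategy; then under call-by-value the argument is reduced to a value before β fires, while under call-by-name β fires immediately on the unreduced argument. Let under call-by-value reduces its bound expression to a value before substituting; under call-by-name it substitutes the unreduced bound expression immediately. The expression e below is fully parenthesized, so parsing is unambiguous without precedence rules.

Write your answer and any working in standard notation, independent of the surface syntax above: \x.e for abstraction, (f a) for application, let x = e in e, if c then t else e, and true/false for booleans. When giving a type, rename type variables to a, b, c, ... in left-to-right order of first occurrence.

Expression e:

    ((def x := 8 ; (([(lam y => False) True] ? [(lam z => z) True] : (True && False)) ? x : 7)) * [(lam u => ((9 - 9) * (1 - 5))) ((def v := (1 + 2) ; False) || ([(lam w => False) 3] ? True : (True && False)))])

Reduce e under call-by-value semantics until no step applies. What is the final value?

Answer: 0

Working:
step 0: ((let x = 8 in (if (if ((\y.false) true) then ((\z.z) true) else (true && false)) then x else 7)) * ((\u.((9 - 9) * (1 - 5))) ((let v = (1 + 2) in false) || (if ((\w.false) 3) then true else (true && false)))))
step 1: [let@0] ((if (if ((\y.false) true) then ((\z.z) true) else (true && false)) then 8 else 7) * ((\u.((9 - 9) * (1 - 5))) ((let v = (1 + 2) in false) || (if ((\w.false) 3) then true else (true && false)))))
step 2: [beta@0.0.0] ((if (if false then ((\z.z) true) else (true && false)) then 8 else 7) * ((\u.((9 - 9) * (1 - 5))) ((let v = (1 + 2) in false) || (if ((\w.false) 3) then true else (true && false)))))
step 3: [if@0.0] ((if (true && false) then 8 else 7) * ((\u.((9 - 9) * (1 - 5))) ((let v = (1 + 2) in false) || (if ((\w.false) 3) then true else (true && false)))))
step 4: [delta@0.0] ((if false then 8 else 7) * ((\u.((9 - 9) * (1 - 5))) ((let v = (1 + 2) in false) || (if ((\w.false) 3) then true else (true && false)))))
step 5: [if@0] (7 * ((\u.((9 - 9) * (1 - 5))) ((let v = (1 + 2) in false) || (if ((\w.false) 3) then true else (true && false)))))
step 6: [delta@1.1.0.0] (7 * ((\u.((9 - 9) * (1 - 5))) ((let v = 3 in false) || (if ((\w.false) 3) then true else (true && false)))))
step 7: [let@1.1.0] (7 * ((\u.((9 - 9) * (1 - 5))) (false || (if ((\w.false) 3) then true else (true && false)))))
step 8: [beta@1.1.1.0] (7 * ((\u.((9 - 9) * (1 - 5))) (false || (if false then true else (true && false)))))
step 9: [if@1.1.1] (7 * ((\u.((9 - 9) * (1 - 5))) (false || (true && false))))
step 10: [delta@1.1.1] (7 * ((\u.((9 - 9) * (1 - 5))) (false || false)))
step 11: [delta@1.1] (7 * ((\u.((9 - 9) * (1 - 5))) false))
step 12: [beta@1] (7 * ((9 - 9) * (1 - 5)))
step 13: [delta@1.0] (7 * (0 * (1 - 5)))
step 14: [delta@1.1] (7 * (0 * -4))
step 15: [delta@1] (7 * 0)
step 16: [delta@root] 0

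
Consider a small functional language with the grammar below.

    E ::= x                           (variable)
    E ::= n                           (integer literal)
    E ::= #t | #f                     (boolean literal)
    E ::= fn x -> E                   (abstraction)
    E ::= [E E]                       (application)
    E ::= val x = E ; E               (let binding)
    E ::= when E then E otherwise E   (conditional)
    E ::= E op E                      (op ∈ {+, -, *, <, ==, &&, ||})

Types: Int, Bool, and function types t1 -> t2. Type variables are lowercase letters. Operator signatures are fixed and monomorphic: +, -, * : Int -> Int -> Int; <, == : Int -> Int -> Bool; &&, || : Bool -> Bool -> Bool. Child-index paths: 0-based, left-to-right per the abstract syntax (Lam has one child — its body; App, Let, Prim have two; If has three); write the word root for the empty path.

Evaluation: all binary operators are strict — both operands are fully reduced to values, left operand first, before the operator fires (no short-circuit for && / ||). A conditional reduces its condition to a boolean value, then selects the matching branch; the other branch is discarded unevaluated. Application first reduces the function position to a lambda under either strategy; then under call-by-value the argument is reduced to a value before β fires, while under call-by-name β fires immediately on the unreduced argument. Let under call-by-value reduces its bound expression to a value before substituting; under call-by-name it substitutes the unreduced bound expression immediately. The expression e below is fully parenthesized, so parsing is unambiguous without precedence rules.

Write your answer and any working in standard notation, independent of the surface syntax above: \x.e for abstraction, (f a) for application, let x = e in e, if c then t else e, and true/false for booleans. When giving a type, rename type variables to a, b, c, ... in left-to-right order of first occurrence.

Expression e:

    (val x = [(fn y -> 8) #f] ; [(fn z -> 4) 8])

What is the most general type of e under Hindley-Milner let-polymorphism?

Derivation:
\y._ : a -> Int
  unify a -> Int ~ Bool -> b
  unify a ~ Bool
  unify Int ~ b
_ _ : Int
let x : Int
\z._ : c -> Int
  unify c -> Int ~ Int -> d
  unify c ~ Int
  unify Int ~ d
_ _ : Int

Answer: Int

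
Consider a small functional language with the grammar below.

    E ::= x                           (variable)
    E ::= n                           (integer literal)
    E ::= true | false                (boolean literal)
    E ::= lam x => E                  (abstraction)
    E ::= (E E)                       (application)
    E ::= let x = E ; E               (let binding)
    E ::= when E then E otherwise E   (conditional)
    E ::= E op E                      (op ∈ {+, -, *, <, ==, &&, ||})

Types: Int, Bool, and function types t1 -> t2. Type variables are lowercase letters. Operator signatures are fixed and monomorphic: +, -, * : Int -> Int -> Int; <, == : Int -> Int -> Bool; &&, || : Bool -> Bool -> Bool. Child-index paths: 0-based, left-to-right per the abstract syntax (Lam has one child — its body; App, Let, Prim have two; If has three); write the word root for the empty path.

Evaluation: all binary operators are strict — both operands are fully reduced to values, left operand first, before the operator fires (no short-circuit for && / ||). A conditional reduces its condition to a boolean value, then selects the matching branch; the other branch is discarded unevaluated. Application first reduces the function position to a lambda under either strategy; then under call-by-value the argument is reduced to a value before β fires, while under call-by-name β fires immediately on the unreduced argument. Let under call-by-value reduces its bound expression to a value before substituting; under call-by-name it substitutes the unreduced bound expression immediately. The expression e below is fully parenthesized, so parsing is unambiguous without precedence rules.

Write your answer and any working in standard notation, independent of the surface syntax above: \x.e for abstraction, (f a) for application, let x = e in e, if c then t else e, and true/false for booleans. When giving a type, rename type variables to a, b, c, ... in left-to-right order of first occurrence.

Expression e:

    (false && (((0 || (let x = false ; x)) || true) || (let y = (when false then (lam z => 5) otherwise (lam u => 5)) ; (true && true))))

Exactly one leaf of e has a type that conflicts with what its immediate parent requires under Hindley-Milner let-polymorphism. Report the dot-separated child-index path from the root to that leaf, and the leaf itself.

Answer: 1.0.0.0 : 0

Trace:
  unify Bool ~ Bool
  unify Int ~ Bool
  FAIL: mismatch Int ~ Bool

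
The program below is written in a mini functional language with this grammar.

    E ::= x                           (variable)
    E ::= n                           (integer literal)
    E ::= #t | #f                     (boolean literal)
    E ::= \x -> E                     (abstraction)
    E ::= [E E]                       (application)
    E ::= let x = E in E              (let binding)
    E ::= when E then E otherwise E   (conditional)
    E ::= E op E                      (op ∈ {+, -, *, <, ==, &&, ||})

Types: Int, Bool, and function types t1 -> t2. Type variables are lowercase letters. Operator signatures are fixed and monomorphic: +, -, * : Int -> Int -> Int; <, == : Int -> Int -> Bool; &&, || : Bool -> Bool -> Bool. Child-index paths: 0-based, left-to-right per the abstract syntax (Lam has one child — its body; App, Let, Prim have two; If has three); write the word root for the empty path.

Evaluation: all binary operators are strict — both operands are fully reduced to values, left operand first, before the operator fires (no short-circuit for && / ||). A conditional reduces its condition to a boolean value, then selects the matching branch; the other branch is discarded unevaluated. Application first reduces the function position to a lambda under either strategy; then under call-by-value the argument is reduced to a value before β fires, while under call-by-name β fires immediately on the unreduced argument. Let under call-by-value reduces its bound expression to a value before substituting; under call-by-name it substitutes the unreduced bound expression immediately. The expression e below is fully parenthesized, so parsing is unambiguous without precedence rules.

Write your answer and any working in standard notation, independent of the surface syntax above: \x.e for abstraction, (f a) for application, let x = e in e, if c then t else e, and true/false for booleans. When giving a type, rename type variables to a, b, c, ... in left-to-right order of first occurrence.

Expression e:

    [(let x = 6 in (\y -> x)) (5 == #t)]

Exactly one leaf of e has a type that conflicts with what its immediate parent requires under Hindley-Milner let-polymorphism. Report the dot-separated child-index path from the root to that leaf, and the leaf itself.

Trace:
let x : Int
x : Int
\y._ : a -> Int
  unify Int ~ Int
  unify Bool ~ Int
  FAIL: mismatch Bool ~ Int

Answer: 1.1 : true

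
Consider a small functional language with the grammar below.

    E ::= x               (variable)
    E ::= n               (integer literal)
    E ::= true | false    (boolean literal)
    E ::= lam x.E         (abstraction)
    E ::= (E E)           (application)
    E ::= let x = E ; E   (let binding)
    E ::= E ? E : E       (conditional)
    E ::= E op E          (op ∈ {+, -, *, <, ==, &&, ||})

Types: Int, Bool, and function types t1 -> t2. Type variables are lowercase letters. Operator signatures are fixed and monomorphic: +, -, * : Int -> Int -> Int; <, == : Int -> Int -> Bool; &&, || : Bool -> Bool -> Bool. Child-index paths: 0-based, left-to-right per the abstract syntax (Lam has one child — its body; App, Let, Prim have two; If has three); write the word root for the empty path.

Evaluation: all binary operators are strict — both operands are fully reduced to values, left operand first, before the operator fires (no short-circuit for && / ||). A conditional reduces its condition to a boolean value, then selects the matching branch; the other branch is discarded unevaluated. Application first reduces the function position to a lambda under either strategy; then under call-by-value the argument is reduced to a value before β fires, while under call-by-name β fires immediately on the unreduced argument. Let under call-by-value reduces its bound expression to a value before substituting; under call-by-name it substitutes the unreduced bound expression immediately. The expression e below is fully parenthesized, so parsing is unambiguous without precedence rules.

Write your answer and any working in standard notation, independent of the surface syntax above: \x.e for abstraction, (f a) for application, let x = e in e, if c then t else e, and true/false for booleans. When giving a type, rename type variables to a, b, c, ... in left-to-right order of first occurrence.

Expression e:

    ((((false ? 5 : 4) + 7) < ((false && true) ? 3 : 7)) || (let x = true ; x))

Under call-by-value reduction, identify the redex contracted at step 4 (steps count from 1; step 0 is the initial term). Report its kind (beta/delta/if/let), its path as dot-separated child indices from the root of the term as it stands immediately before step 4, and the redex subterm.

Answer: if at 0.1 : (if false then 3 else 7)

Working:
step 0: ((((if false then 5 else 4) + 7) < (if (false && true) then 3 else 7)) || (let x = true in x))
step 1: [if@0.0.0] (((4 + 7) < (if (false && true) then 3 else 7)) || (let x = true in x))
step 2: [delta@0.0] ((11 < (if (false && true) then 3 else 7)) || (let x = true in x))
step 3: [delta@0.1.0] ((11 < (if false then 3 else 7)) || (let x = true in x))
step 4: [if@0.1] ((11 < 7) || (let x = true in x))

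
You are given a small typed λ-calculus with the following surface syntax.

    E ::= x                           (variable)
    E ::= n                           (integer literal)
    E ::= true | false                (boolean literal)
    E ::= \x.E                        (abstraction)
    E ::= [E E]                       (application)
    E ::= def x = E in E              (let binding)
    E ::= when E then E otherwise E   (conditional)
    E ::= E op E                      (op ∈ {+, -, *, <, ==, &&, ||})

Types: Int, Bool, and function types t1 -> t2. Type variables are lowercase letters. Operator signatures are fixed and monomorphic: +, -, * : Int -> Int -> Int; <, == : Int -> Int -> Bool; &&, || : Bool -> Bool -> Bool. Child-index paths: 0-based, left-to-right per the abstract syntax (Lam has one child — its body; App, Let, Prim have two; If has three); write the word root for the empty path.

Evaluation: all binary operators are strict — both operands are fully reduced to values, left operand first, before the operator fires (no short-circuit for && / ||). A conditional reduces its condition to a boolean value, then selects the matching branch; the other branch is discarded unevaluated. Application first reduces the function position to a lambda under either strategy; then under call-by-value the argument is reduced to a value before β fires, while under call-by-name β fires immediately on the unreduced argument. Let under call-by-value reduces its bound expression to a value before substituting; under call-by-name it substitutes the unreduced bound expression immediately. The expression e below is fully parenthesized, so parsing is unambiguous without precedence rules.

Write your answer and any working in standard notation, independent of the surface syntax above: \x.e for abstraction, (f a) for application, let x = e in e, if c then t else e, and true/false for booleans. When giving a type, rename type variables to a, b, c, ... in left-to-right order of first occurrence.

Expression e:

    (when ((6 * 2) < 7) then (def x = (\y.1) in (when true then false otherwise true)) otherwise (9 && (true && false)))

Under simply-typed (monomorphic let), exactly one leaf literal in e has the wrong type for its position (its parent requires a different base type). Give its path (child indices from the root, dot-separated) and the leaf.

Derivation:
  unify Int ~ Int
  unify Int ~ Int
  unify Int ~ Int
  unify Int ~ Int
  unify Bool ~ Bool
\y._ : a -> Int
let x : a -> Int
  unify Bool ~ Bool
  unify Bool ~ Bool
  unify Int ~ Bool
  FAIL: mismatch Int ~ Bool

Answer: 2.0 : 9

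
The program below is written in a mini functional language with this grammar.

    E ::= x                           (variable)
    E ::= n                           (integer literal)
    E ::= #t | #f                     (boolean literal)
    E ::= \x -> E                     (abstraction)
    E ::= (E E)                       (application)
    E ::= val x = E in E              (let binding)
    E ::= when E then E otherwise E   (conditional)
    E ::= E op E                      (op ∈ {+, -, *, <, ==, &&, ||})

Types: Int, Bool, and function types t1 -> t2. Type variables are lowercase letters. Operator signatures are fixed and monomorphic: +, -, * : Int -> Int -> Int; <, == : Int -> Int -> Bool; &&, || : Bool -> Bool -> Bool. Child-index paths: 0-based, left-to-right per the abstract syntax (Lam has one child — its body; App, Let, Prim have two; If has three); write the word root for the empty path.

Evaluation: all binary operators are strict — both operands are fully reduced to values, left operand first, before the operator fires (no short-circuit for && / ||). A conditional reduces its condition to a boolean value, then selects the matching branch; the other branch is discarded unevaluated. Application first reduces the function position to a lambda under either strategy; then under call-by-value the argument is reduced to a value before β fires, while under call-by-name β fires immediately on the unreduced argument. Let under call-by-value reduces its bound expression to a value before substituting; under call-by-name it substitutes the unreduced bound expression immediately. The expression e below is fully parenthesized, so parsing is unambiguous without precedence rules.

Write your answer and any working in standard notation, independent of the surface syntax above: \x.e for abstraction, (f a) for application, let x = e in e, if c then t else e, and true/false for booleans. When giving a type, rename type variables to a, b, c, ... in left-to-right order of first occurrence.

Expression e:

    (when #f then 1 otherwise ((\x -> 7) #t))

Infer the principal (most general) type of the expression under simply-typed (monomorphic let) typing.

Answer: Int

Working:
  unify Bool ~ Bool
\x._ : a -> Int
  unify a -> Int ~ Bool -> b
  unify a ~ Bool
  unify Int ~ b
_ _ : Int
  unify Int ~ Int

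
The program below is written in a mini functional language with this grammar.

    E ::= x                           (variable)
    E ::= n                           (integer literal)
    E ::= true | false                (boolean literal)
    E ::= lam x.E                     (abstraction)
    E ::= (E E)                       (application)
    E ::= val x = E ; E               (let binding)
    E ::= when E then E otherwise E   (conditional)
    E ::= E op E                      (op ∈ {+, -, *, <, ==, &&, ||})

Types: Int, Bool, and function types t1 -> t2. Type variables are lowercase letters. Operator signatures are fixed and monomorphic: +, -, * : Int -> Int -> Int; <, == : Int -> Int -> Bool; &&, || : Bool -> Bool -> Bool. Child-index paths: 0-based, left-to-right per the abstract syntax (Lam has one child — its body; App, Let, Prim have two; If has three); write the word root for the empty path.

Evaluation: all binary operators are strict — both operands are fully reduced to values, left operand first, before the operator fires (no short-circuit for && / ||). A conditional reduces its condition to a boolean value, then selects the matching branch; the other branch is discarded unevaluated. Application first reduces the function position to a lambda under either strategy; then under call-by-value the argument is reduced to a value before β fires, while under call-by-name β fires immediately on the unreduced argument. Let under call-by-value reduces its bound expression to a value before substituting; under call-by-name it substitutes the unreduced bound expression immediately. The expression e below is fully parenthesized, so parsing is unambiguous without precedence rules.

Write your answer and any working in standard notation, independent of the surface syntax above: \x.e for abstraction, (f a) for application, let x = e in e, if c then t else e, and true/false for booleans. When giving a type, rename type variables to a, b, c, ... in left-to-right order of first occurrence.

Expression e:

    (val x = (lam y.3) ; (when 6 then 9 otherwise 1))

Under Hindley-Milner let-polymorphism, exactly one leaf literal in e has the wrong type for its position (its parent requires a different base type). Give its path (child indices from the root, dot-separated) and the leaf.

Answer: 1.0 : 6

Working:
\y._ : a -> Int
let x : forall. a -> Int
  unify Int ~ Bool
  FAIL: mismatch Int ~ Bool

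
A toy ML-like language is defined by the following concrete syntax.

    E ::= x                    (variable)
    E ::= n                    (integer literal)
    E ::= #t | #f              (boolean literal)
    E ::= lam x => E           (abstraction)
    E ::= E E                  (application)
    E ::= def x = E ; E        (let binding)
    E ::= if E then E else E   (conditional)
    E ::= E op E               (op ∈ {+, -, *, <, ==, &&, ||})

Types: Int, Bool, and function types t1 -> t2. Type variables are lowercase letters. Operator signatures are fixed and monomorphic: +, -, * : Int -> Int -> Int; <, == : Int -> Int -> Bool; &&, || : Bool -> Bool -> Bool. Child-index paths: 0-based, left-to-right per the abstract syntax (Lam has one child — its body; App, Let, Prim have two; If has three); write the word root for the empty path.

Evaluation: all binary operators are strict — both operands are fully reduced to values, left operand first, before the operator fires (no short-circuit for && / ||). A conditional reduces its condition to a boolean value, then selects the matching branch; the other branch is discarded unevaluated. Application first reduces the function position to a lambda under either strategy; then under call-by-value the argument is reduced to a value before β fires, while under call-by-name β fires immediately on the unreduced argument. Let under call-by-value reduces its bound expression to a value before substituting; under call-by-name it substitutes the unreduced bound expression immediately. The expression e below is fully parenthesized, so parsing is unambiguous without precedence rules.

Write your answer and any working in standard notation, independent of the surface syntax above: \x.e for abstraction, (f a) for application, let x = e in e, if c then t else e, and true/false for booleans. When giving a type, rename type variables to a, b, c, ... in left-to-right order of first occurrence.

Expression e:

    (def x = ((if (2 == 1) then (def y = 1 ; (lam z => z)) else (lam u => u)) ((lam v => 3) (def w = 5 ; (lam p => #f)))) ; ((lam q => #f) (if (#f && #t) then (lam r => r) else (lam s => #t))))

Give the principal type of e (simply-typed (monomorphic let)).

Trace:
  unify Int ~ Int
  unify Int ~ Int
  unify Bool ~ Bool
let y : Int
z : a
\z._ : a -> a
u : b
\u._ : b -> b
  unify a -> a ~ b -> b
  unify a ~ b
  unify b ~ b
\v._ : c -> Int
let w : Int
\p._ : d -> Bool
  unify c -> Int ~ (d -> Bool) -> e
  unify c ~ d -> Bool
  unify Int ~ e
_ _ : Int
  unify b -> b ~ Int -> f
  unify b ~ Int
  unify Int ~ f
_ _ : Int
let x : Int
\q._ : g -> Bool
  unify Bool ~ Bool
  unify Bool ~ Bool
  unify Bool ~ Bool
r : h
\r._ : h -> h
\s._ : i -> Bool
  unify h -> h ~ i -> Bool
  unify h ~ i
  unify i ~ Bool
  unify g -> Bool ~ (Bool -> Bool) -> j
  unify g ~ Bool -> Bool
  unify Bool ~ j
_ _ : Bool

Answer: Bool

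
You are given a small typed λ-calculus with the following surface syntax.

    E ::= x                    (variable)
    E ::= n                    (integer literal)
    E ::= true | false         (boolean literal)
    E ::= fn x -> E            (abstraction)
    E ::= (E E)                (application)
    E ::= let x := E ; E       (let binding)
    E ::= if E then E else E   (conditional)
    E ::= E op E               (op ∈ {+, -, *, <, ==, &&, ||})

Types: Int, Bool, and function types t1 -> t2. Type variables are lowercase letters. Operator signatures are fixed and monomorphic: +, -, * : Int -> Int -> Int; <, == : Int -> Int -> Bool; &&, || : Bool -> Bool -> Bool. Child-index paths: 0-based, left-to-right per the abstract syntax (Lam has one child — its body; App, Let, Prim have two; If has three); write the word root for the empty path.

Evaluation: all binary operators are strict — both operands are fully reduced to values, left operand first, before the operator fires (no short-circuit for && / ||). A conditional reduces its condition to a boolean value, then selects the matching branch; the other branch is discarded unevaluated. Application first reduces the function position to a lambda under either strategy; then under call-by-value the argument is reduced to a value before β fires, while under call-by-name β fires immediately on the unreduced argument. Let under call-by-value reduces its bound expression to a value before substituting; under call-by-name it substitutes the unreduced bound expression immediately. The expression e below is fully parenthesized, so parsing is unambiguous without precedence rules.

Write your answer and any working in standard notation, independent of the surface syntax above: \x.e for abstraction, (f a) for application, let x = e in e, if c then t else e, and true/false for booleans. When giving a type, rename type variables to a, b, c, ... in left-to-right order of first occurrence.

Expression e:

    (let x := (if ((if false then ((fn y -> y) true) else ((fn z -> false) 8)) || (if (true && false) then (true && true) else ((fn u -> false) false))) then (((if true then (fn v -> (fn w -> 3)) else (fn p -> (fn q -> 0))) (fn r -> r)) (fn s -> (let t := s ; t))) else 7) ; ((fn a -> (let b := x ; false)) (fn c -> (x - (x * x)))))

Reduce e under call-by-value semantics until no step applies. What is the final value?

Derivation:
step 0: (let x = (if ((if false then ((\y.y) true) else ((\z.false) 8)) || (if (true && false) then (true && true) else ((\u.false) false))) then (((if true then (\v.(\w.3)) else (\p.(\q.0))) (\r.r)) (\s.(let t = s in t))) else 7) in ((\a.(let b = x in false)) (\c.(x - (x * x)))))
step 1: [if@0.0.0] (let x = (if (((\z.false) 8) || (if (true && false) then (true && true) else ((\u.false) false))) then (((if true then (\v.(\w.3)) else (\p.(\q.0))) (\r.r)) (\s.(let t = s in t))) else 7) in ((\a.(let b = x in false)) (\c.(x - (x * x)))))
step 2: [beta@0.0.0] (let x = (if (false || (if (true && false) then (true && true) else ((\u.false) false))) then (((if true then (\v.(\w.3)) else (\p.(\q.0))) (\r.r)) (\s.(let t = s in t))) else 7) in ((\a.(let b = x in false)) (\c.(x - (x * x)))))
step 3: [delta@0.0.1.0] (let x = (if (false || (if false then (true && true) else ((\u.false) false))) then (((if true then (\v.(\w.3)) else (\p.(\q.0))) (\r.r)) (\s.(let t = s in t))) else 7) in ((\a.(let b = x in false)) (\c.(x - (x * x)))))
step 4: [if@0.0.1] (let x = (if (false || ((\u.false) false)) then (((if true then (\v.(\w.3)) else (\p.(\q.0))) (\r.r)) (\s.(let t = s in t))) else 7) in ((\a.(let b = x in false)) (\c.(x - (x * x)))))
step 5: [beta@0.0.1] (let x = (if (false || false) then (((if true then (\v.(\w.3)) else (\p.(\q.0))) (\r.r)) (\s.(let t = s in t))) else 7) in ((\a.(let b = x in false)) (\c.(x - (x * x)))))
step 6: [delta@0.0] (let x = (if false then (((if true then (\v.(\w.3)) else (\p.(\q.0))) (\r.r)) (\s.(let t = s in t))) else 7) in ((\a.(let b = x in false)) (\c.(x - (x * x)))))
step 7: [if@0] (let x = 7 in ((\a.(let b = x in false)) (\c.(x - (x * x)))))
step 8: [let@root] ((\a.(let b = 7 in false)) (\c.(7 - (7 * 7))))
step 9: [beta@root] (let b = 7 in false)
step 10: [let@root] false

Answer: false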